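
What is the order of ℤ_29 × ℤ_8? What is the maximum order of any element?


|ℤ_29 × ℤ_8| = 29 × 8 = 232
Max element order = lcm(29,8) = 232
Cyclic? Yes (gcd=1)

|ℤ_29×ℤ_8| = 232, max element order = 232


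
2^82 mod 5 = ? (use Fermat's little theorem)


Fermat's little theorem: if p is prime and gcd(a,p)=1, then a^(p-1) ≡ 1 (mod p)
p = 5 is prime, gcd(2,5) = 1
Reduce exponent: 82 mod 4 = 2
So 2^82 ≡ 2^2 (mod 5)
2^2 mod 5 = 4

2^82 ≡ 4 (mod 5)


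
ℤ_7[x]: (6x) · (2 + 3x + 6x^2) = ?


Expand and collect like terms; reduce coefficients mod 7:
x^0: 0·2 = 0 ≡ 0 (mod 7)
x^1: 0·3 + 6·2 = 12 ≡ 5 (mod 7)
x^2: 0·6 + 6·3 = 18 ≡ 4 (mod 7)
x^3: 6·6 = 36 ≡ 1 (mod 7)
Result: 5x + 4x^2 + x^3

f · g = 5x + 4x^2 + x^3


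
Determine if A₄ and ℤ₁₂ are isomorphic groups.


Comparing A₄ and ℤ₁₂:
A₄ is non-abelian, ℤ₁₂ is abelian

No, A₄ ≇ ℤ₁₂


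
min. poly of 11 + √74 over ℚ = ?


Let α = 11 + √74. Then α - 11 = √74, so (α - 11)² = 74, giving α² - 22α + 47 = 0. Degree 2 and α ∉ ℚ, so this is the minimal polynomial.

Minimal polynomial: x² - 22x + 47


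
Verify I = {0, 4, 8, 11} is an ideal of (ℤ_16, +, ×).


Check ideal conditions for I = {0, 4, 8, 11} in ℤ_16:
(1) I is an additive subgroup? No
(2) For r ∈ ℤ_16 and a ∈ I: r·a ∈ I? No  [counterexample: r=2, a=11, r·a mod 16 = 6 ∉ I]

No, I is not an ideal of ℤ_16


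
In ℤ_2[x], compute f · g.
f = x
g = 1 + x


Expand and collect like terms; reduce coefficients mod 2:
x^0: 0·1 = 0 ≡ 0 (mod 2)
x^1: 0·1 + 1·1 = 1 ≡ 1 (mod 2)
x^2: 1·1 = 1 ≡ 1 (mod 2)
Result: x + x^2

f · g = x + x^2


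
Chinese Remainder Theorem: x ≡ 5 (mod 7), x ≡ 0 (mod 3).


m₁ = 7, m₂ = 3, gcd = 1, so CRT applies. M = m₁·m₂ = 21
Let M₁ = M/m₁ = 3, M₂ = M/m₂ = 7
Find y₁ ≡ M₁⁻¹ (mod m₁): 3⁻¹ ≡ 5 (mod 7)
Find y₂ ≡ M₂⁻¹ (mod m₂): 7⁻¹ ≡ 1 (mod 3)
x = a₁·M₁·y₁ + a₂·M₂·y₂ = 5·3·5 + 0·7·1 = 75
Reduce mod 21: x ≡ 12
Check: 12 mod 7 = 5 ✓, 12 mod 3 = 0 ✓

x ≡ 12 (mod 21)


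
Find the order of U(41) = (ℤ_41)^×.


U(n) is the group of units mod n; |U(n)| = φ(n)
|U(41)| = φ(41) = 40

|U(41) = (ℤ_41)^×| = 40


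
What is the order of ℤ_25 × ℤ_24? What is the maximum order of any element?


|ℤ_25 × ℤ_24| = 25 × 24 = 600
Max element order = lcm(25,24) = 600
Cyclic? Yes (gcd=1)

|ℤ_25×ℤ_24| = 600, max element order = 600


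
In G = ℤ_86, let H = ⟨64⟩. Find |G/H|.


|⟨64⟩| = n / gcd(64, 86) = 86 / 2 = 43
H is normal (ℤ_86 is abelian).
|G/H| = |G| / |H| = 86 / 43 = 2

|G/H| = 2


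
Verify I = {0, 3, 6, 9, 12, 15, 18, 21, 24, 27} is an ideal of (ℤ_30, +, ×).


Check ideal conditions for I = {0, 3, 6, 9, 12, 15, 18, 21, 24, 27} in ℤ_30:
(1) I is an additive subgroup? Yes
(2) For r ∈ ℤ_30 and a ∈ I: r·a ∈ I? Yes

Yes, I is an ideal of ℤ_30


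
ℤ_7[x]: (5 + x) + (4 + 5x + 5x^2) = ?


Add coefficients mod 7:
x^0: 5 + 4 = 2 (mod 7)
x^1: 1 + 5 = 6 (mod 7)
x^2: 0 + 5 = 5 (mod 7)
Result: 2 + 6x + 5x^2

f + g = 2 + 6x + 5x^2


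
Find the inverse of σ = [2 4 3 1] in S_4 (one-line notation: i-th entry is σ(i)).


To find σ⁻¹, swap domain and range:
σ(1) = 2 → σ⁻¹(2) = 1
σ(2) = 4 → σ⁻¹(4) = 2
σ(3) = 3 → σ⁻¹(3) = 3
σ(4) = 1 → σ⁻¹(1) = 4

σ⁻¹ = [4 1 3 2]


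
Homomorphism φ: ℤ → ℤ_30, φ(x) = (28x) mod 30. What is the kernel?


Kernel = preimage of identity
ker(φ) = {x ∈ ℤ : 28x ≡ 0 (mod 30)}. gcd(28,30) = 2, so 28x ≡ 0 (mod 30) ⟺ x ≡ 0 (mod 30/2 = 15). Hence ker(φ) = 15ℤ

ker(φ) = 15ℤ


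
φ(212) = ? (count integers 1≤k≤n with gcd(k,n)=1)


Factor n: 212 = 2^2 × 53
φ(n) = n · ∏(1 - 1/p) over distinct primes p | n
φ(212) = 212 · (1 - 1/2) · (1 - 1/53) = 104

φ(212) = 104


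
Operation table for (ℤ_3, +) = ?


Elements: {0, 1, 2}
Operation: addition mod 3
Entry (a, b) = (a + b) mod 3

Cayley table:
  | 0 | 1 | 2
0 | 0 | 1 | 2
1 | 1 | 2 | 0
2 | 2 | 0 | 1


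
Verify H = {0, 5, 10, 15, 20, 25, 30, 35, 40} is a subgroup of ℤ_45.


Subgroup test for H = {0, 5, 10, 15, 20, 25, 30, 35, 40} in (ℤ_45, +):
(1) 0 ∈ H? Yes
(2) Closure: for all a,b ∈ H, (a+b) mod 45 ∈ H? Yes
(3) Inverses: for all a ∈ H, -a mod 45 ∈ H? Yes

Yes, H is a subgroup of ℤ_45


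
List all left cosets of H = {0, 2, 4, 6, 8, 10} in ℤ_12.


H = {0, 2, 4, 6, 8, 10}, |H| = 6
Number of cosets = |G|/|H| = 12/6 = 2
0 + H = {0, 2, 4, 6, 8, 10}
1 + H = {1, 3, 5, 7, 9, 11}

Cosets: 0+H={0,2,4,6,8,10}; 1+H={1,3,5,7,9,11}


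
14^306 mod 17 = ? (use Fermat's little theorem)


Fermat's little theorem: if p is prime and gcd(a,p)=1, then a^(p-1) ≡ 1 (mod p)
p = 17 is prime, gcd(14,17) = 1
Reduce exponent: 306 mod 16 = 2
So 14^306 ≡ 14^2 (mod 17)
14^2 mod 17 = 9

14^306 ≡ 9 (mod 17)


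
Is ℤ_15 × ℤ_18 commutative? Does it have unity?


Direct product ring; commutative with unity (1,1); but (1,0)·(0,1) = (0,0) gives zero divisors, so not an integral domain
Commutative: Yes
Integral domain: No
Has unity: Yes

ℤ_15 × ℤ_18: Commutative=Yes, Unity=Yes


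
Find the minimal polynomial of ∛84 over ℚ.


∛84 satisfies x³ - 84 = 0, irreducible over ℚ (no rational root; 84 is not a perfect cube)

Minimal polynomial: x³ - 84


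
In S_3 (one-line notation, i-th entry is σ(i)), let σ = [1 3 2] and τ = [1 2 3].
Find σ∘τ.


σ∘τ: apply τ first, then σ
1 →τ 1 →σ 1
2 →τ 2 →σ 3
3 →τ 3 →σ 2

σ∘τ = [1 3 2]


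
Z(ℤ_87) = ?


Z(G) = {g ∈ G | gx = xg for all x ∈ G}
ℤ_87 is abelian, so Z(G) = G

Z(ℤ_87) = ℤ_87


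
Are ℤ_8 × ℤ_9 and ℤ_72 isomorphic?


Comparing ℤ_8 × ℤ_9 and ℤ_72:
gcd(8,9) = 1, so ℤ_8 × ℤ_9 ≅ ℤ_72 (CRT)

Yes, ℤ_8 × ℤ_9 ≅ ℤ_72


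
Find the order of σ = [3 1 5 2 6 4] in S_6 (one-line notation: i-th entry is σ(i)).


Cycle decomposition: (1 3 5 6 4 2)
Cycle lengths: 6
Order = lcm(6) = 6

ord(σ) = 6


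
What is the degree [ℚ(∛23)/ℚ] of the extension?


∛23 has minimal polynomial x³ - 23 (irreducible over ℚ since 23 is not a perfect cube)

[ℚ(∛23)/ℚ] = 3


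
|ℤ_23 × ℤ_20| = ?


|A × B| = |A| · |B|
|ℤ_23 × ℤ_20| = 23 × 20 = 460

|ℤ_23 × ℤ_20| = 460


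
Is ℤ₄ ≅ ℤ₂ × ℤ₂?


Comparing ℤ₄ and ℤ₂ × ℤ₂:
ℤ₄ has an element of order 4; ℤ₂×ℤ₂ has exponent 2

No, ℤ₄ ≇ ℤ₂ × ℤ₂


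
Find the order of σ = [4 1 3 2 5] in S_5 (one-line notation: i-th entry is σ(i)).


Cycle decomposition: (1 4 2)
Cycle lengths: 3
Order = lcm(3) = 3

ord(σ) = 3


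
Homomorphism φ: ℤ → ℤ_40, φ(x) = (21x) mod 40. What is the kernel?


Kernel = preimage of identity
ker(φ) = {x ∈ ℤ : 21x ≡ 0 (mod 40)}. gcd(21,40) = 1, so 21x ≡ 0 (mod 40) ⟺ x ≡ 0 (mod 40/1 = 40). Hence ker(φ) = 40ℤ

ker(φ) = 40ℤ


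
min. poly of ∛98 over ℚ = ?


∛98 satisfies x³ - 98 = 0, irreducible over ℚ (no rational root; 98 is not a perfect cube)

Minimal polynomial: x³ - 98


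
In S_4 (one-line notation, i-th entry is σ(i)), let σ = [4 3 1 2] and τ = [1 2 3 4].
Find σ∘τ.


σ∘τ: apply τ first, then σ
1 →τ 1 →σ 4
2 →τ 2 →σ 3
3 →τ 3 →σ 1
4 →τ 4 →σ 2

σ∘τ = [4 3 1 2]


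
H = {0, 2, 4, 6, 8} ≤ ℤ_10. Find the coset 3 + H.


3 + H = {3 + h (mod 10) : h ∈ H}
3+0=3, 3+2=5, 3+4=7, 3+6=9, 3+8=1
3 + H = {1, 3, 5, 7, 9} = 1 + H

3 + H = {1, 3, 5, 7, 9}


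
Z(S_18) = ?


Z(G) = {g ∈ G | gx = xg for all x ∈ G}
S_n is non-abelian for n ≥ 3; Z(S_18) is trivial

Z(S_18) = {e}


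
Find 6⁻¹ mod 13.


Use the extended Euclidean algorithm to write 1 = 6·s + 13·t; then s mod 13 is the inverse.
Euclidean algorithm:
  6 = 0·13 + 6
  13 = 2·6 + 1
  6 = 6·1 + 0
gcd(6,13) = 1
Back-substitution gives: 6·(-2) + 13·(1) = 1
So 6⁻¹ ≡ -2 ≡ 11 (mod 13)
Check: 6 × 11 = 66 ≡ 1 (mod 13) ✓

6⁻¹ ≡ 11 (mod 13)


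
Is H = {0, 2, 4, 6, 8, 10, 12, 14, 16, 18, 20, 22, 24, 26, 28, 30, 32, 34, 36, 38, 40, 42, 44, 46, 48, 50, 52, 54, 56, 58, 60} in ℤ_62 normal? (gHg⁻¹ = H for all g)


H = {0, 2, 4, 6, 8, 10, 12, 14, 16, 18, 20, 22, 24, 26, 28, 30, 32, 34, 36, 38, 40, 42, 44, 46, 48, 50, 52, 54, 56, 58, 60} in ℤ_62
ℤ_62 is abelian; every subgroup of an abelian group is normal

Yes, normal subgroup


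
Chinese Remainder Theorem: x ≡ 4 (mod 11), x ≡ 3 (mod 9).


m₁ = 11, m₂ = 9, gcd = 1, so CRT applies. M = m₁·m₂ = 99
Let M₁ = M/m₁ = 9, M₂ = M/m₂ = 11
Find y₁ ≡ M₁⁻¹ (mod m₁): 9⁻¹ ≡ 5 (mod 11)
Find y₂ ≡ M₂⁻¹ (mod m₂): 11⁻¹ ≡ 5 (mod 9)
x = a₁·M₁·y₁ + a₂·M₂·y₂ = 4·9·5 + 3·11·5 = 345
Reduce mod 99: x ≡ 48
Check: 48 mod 11 = 4 ✓, 48 mod 9 = 3 ✓

x ≡ 48 (mod 99)


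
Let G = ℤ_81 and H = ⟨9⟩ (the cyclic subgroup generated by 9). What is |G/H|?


|⟨9⟩| = n / gcd(9, 81) = 81 / 9 = 9
H is normal (ℤ_81 is abelian).
|G/H| = |G| / |H| = 81 / 9 = 9

|G/H| = 9


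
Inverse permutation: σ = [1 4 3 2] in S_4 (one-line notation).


To find σ⁻¹, swap domain and range:
σ(1) = 1 → σ⁻¹(1) = 1
σ(2) = 4 → σ⁻¹(4) = 2
σ(3) = 3 → σ⁻¹(3) = 3
σ(4) = 2 → σ⁻¹(2) = 4

σ⁻¹ = [1 4 3 2]


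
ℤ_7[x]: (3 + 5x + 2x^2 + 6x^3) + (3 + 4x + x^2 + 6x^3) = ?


Add coefficients mod 7:
x^0: 3 + 3 = 6 (mod 7)
x^1: 5 + 4 = 2 (mod 7)
x^2: 2 + 1 = 3 (mod 7)
x^3: 6 + 6 = 5 (mod 7)
Result: 6 + 2x + 3x^2 + 5x^3

f + g = 6 + 2x + 3x^2 + 5x^3


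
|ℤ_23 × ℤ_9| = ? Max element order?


|ℤ_23 × ℤ_9| = 23 × 9 = 207
Max element order = lcm(23,9) = 207
Cyclic? Yes (gcd=1)

|ℤ_23×ℤ_9| = 207, max element order = 207


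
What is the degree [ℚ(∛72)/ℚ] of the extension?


∛72 has minimal polynomial x³ - 72 (irreducible over ℚ since 72 is not a perfect cube)

[ℚ(∛72)/ℚ] = 3


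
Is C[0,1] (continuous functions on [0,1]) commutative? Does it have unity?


pointwise +,× is commutative with unity (constant 1); but bump functions with disjoint support multiply to 0 — zero divisors, so not an integral domain
Commutative: Yes
Integral domain: No
Has unity: Yes

C[0,1] (continuous functions on [0,1]): Commutative=Yes, Unity=Yes


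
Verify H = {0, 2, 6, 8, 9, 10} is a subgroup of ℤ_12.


Subgroup test for H = {0, 2, 6, 8, 9, 10} in (ℤ_12, +):
(1) 0 ∈ H? Yes
(2) Closure: for all a,b ∈ H, (a+b) mod 12 ∈ H? No  [counterexample: 2 + 2 = 4 ∉ H]
(3) Inverses: for all a ∈ H, -a mod 12 ∈ H? No

No, H is not a subgroup of ℤ_12


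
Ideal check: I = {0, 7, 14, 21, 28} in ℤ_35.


Check ideal conditions for I = {0, 7, 14, 21, 28} in ℤ_35:
(1) I is an additive subgroup? Yes
(2) For r ∈ ℤ_35 and a ∈ I: r·a ∈ I? Yes

Yes, I is an ideal of ℤ_35


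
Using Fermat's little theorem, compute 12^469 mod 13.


Fermat's little theorem: if p is prime and gcd(a,p)=1, then a^(p-1) ≡ 1 (mod p)
p = 13 is prime, gcd(12,13) = 1
Reduce exponent: 469 mod 12 = 1
So 12^469 ≡ 12^1 (mod 13)
12^1 mod 13 = 12

12^469 ≡ 12 (mod 13)


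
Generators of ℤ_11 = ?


g generates ℤ_n iff gcd(g,n) = 1
Checking each g ∈ {1,...,10}:
gcd(1,11) = 1
gcd(2,11) = 1
gcd(3,11) = 1
gcd(4,11) = 1
gcd(5,11) = 1
gcd(6,11) = 1
gcd(7,11) = 1
gcd(8,11) = 1
gcd(9,11) = 1
gcd(10,11) = 1
Generators: {1, 2, 3, 4, 5, 6, 7, 8, 9, 10}
Number of generators = φ(11) = 10

Generators of ℤ_11 = {1, 2, 3, 4, 5, 6, 7, 8, 9, 10}


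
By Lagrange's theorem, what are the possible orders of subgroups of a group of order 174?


Lagrange's theorem: |H| divides |G|
|G| = 174
Divisors of 174: 1, 2, 3, 6, 29, 58, 87, 174

Possible subgroup orders: {1, 2, 3, 6, 29, 58, 87, 174}


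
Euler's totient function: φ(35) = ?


Factor n: 35 = 5 × 7
φ(n) = n · ∏(1 - 1/p) over distinct primes p | n
φ(35) = 35 · (1 - 1/5) · (1 - 1/7) = 24

φ(35) = 24


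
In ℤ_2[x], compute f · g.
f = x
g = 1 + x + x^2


Expand and collect like terms; reduce coefficients mod 2:
x^0: 0·1 = 0 ≡ 0 (mod 2)
x^1: 0·1 + 1·1 = 1 ≡ 1 (mod 2)
x^2: 0·1 + 1·1 = 1 ≡ 1 (mod 2)
x^3: 1·1 = 1 ≡ 1 (mod 2)
Result: x + x^2 + x^3

f · g = x + x^2 + x^3


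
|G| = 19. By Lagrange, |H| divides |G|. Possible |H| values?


Lagrange's theorem: |H| divides |G|
|G| = 19
Divisors of 19: 1, 19

Possible subgroup orders: {1, 19}


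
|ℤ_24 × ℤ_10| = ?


|A × B| = |A| · |B|
|ℤ_24 × ℤ_10| = 24 × 10 = 240

|ℤ_24 × ℤ_10| = 240


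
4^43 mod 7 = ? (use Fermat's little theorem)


Fermat's little theorem: if p is prime and gcd(a,p)=1, then a^(p-1) ≡ 1 (mod p)
p = 7 is prime, gcd(4,7) = 1
Reduce exponent: 43 mod 6 = 1
So 4^43 ≡ 4^1 (mod 7)
4^1 mod 7 = 4

4^43 ≡ 4 (mod 7)


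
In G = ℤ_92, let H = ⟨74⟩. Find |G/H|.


|⟨74⟩| = n / gcd(74, 92) = 92 / 2 = 46
H is normal (ℤ_92 is abelian).
|G/H| = |G| / |H| = 92 / 46 = 2

|G/H| = 2


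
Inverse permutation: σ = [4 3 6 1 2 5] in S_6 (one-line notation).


To find σ⁻¹, swap domain and range:
σ(1) = 4 → σ⁻¹(4) = 1
σ(2) = 3 → σ⁻¹(3) = 2
σ(3) = 6 → σ⁻¹(6) = 3
σ(4) = 1 → σ⁻¹(1) = 4
σ(5) = 2 → σ⁻¹(2) = 5
σ(6) = 5 → σ⁻¹(5) = 6

σ⁻¹ = [4 5 2 1 6 3]


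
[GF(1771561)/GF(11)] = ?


GF(1771561) = GF(11^6), so the extension degree is 6

[GF(1771561)/GF(11)] = 6


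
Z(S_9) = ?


Z(G) = {g ∈ G | gx = xg for all x ∈ G}
S_n is non-abelian for n ≥ 3; Z(S_9) is trivial

Z(S_9) = {e}


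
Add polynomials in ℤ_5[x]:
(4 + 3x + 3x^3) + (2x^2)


Add coefficients mod 5:
x^0: 4 + 0 = 4 (mod 5)
x^1: 3 + 0 = 3 (mod 5)
x^2: 0 + 2 = 2 (mod 5)
x^3: 3 + 0 = 3 (mod 5)
Result: 4 + 3x + 2x^2 + 3x^3

f + g = 4 + 3x + 2x^2 + 3x^3


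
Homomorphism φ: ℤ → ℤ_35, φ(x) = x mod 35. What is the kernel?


Kernel = preimage of identity
ker(φ) = {x ∈ ℤ : x ≡ 0 (mod 35)} = 35ℤ = {0, ±35, ±70, ...}

ker(φ) = 35ℤ


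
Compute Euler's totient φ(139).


Factor n: 139 = 139
φ(n) = n · ∏(1 - 1/p) over distinct primes p | n
φ(139) = 139 · (1 - 1/139) = 138

φ(139) = 138


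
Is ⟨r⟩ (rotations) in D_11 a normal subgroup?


H = ⟨r⟩ (rotations) in D_11
The rotation subgroup ⟨r⟩ has index 2 in D_11, so it is normal

Yes, normal subgroup


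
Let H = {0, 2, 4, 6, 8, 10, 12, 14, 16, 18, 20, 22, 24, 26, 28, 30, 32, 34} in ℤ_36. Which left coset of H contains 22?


22 + H = {22 + h (mod 36) : h ∈ H}
22+0=22, 22+2=24, 22+4=26, 22+6=28, 22+8=30, 22+10=32, 22+12=34, 22+14=0, 22+16=2, 22+18=4, 22+20=6, 22+22=8, 22+24=10, 22+26=12, 22+28=14, 22+30=16, 22+32=18, 22+34=20
22 + H = {0, 2, 4, 6, 8, 10, 12, 14, 16, 18, 20, 22, 24, 26, 28, 30, 32, 34} = 0 + H

22 + H = {0, 2, 4, 6, 8, 10, 12, 14, 16, 18, 20, 22, 24, 26, 28, 30, 32, 34}


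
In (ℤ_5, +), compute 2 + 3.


Operation: addition mod 5
2 + 3 = (a + b) mod 5 with a = 2, b = 3

2 + 3 = 0


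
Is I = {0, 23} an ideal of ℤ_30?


Check ideal conditions for I = {0, 23} in ℤ_30:
(1) I is an additive subgroup? No
(2) For r ∈ ℤ_30 and a ∈ I: r·a ∈ I? No  [counterexample: r=2, a=23, r·a mod 30 = 16 ∉ I]

No, I is not an ideal of ℤ_30


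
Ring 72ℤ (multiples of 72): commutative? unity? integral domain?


72ℤ is a commutative ring under +,× but has no multiplicative identity (1 ∉ 72ℤ); it has no zero divisors, but without unity it is not an integral domain
Commutative: Yes
Integral domain: No
Has unity: No

72ℤ (multiples of 72): Commutative=Yes, Unity=No


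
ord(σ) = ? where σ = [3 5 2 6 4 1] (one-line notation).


Cycle decomposition: (1 3 2 5 4 6)
Cycle lengths: 6
Order = lcm(6) = 6

ord(σ) = 6


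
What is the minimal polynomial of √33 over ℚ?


√33 satisfies x² - 33 = 0, irreducible over ℚ since 33 is squarefree

Minimal polynomial: x² - 33


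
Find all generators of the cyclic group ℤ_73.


g generates ℤ_n iff gcd(g,n) = 1
Prime factors of 73: 73
Generators are g ∈ {1,...,72} not divisible by any of these primes.
Generators: {1, 2, 3, 4, 5, 6, 7, 8, 9, 10, 11, 12, 13, 14, 15, 16, 17, 18, 19, 20, 21, 22, 23, 24, 25, 26, 27, 28, 29, 30, 31, 32, 33, 34, 35, 36, 37, 38, 39, 40, 41, 42, 43, 44, 45, 46, 47, 48, 49, 50, 51, 52, 53, 54, 55, 56, 57, 58, 59, 60, 61, 62, 63, 64, 65, 66, 67, 68, 69, 70, 71, 72}
Number of generators = φ(73) = 72

Generators of ℤ_73 = {1, 2, 3, 4, 5, 6, 7, 8, 9, 10, 11, 12, 13, 14, 15, 16, 17, 18, 19, 20, 21, 22, 23, 24, 25, 26, 27, 28, 29, 30, 31, 32, 33, 34, 35, 36, 37, 38, 39, 40, 41, 42, 43, 44, 45, 46, 47, 48, 49, 50, 51, 52, 53, 54, 55, 56, 57, 58, 59, 60, 61, 62, 63, 64, 65, 66, 67, 68, 69, 70, 71, 72}


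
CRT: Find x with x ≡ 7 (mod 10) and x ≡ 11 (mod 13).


m₁ = 10, m₂ = 13, gcd = 1, so CRT applies. M = m₁·m₂ = 130
Let M₁ = M/m₁ = 13, M₂ = M/m₂ = 10
Find y₁ ≡ M₁⁻¹ (mod m₁): 13⁻¹ ≡ 7 (mod 10)
Find y₂ ≡ M₂⁻¹ (mod m₂): 10⁻¹ ≡ 4 (mod 13)
x = a₁·M₁·y₁ + a₂·M₂·y₂ = 7·13·7 + 11·10·4 = 1077
Reduce mod 130: x ≡ 37
Check: 37 mod 10 = 7 ✓, 37 mod 13 = 11 ✓

x ≡ 37 (mod 130)


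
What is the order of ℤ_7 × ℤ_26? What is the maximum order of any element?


|ℤ_7 × ℤ_26| = 7 × 26 = 182
Max element order = lcm(7,26) = 182
Cyclic? Yes (gcd=1)

|ℤ_7×ℤ_26| = 182, max element order = 182


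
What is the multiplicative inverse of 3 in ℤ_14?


Use the extended Euclidean algorithm to write 1 = 3·s + 14·t; then s mod 14 is the inverse.
Euclidean algorithm:
  3 = 0·14 + 3
  14 = 4·3 + 2
  3 = 1·2 + 1
  2 = 2·1 + 0
gcd(3,14) = 1
Back-substitution gives: 3·(5) + 14·(-1) = 1
So 3⁻¹ ≡ 5 ≡ 5 (mod 14)
Check: 3 × 5 = 15 ≡ 1 (mod 14) ✓

3⁻¹ ≡ 5 (mod 14)


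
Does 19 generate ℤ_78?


g generates ℤ_n iff gcd(g, n) = 1
gcd(19, 78) = 1
Since gcd = 1, 19 is a generator.

Yes, 19 generates ℤ_78


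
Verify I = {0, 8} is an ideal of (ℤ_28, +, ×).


Check ideal conditions for I = {0, 8} in ℤ_28:
(1) I is an additive subgroup? No
(2) For r ∈ ℤ_28 and a ∈ I: r·a ∈ I? No  [counterexample: r=2, a=8, r·a mod 28 = 16 ∉ I]

No, I is not an ideal of ℤ_28


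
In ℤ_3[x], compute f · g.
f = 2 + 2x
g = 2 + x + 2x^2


Expand and collect like terms; reduce coefficients mod 3:
x^0: 2·2 = 4 ≡ 1 (mod 3)
x^1: 2·1 + 2·2 = 6 ≡ 0 (mod 3)
x^2: 2·2 + 2·1 = 6 ≡ 0 (mod 3)
x^3: 2·2 = 4 ≡ 1 (mod 3)
Result: 1 + x^3

f · g = 1 + x^3


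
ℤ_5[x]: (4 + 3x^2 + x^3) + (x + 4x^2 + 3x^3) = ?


Add coefficients mod 5:
x^0: 4 + 0 = 4 (mod 5)
x^1: 0 + 1 = 1 (mod 5)
x^2: 3 + 4 = 2 (mod 5)
x^3: 1 + 3 = 4 (mod 5)
Result: 4 + x + 2x^2 + 4x^3

f + g = 4 + x + 2x^2 + 4x^3


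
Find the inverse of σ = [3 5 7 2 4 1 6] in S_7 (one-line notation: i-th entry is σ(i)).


To find σ⁻¹, swap domain and range:
σ(1) = 3 → σ⁻¹(3) = 1
σ(2) = 5 → σ⁻¹(5) = 2
σ(3) = 7 → σ⁻¹(7) = 3
σ(4) = 2 → σ⁻¹(2) = 4
σ(5) = 4 → σ⁻¹(4) = 5
σ(6) = 1 → σ⁻¹(1) = 6
σ(7) = 6 → σ⁻¹(6) = 7

σ⁻¹ = [6 4 1 5 2 7 3]


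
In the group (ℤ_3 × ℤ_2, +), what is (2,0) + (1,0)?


Operation: componentwise addition mod (3, 2)
(2,0) + (1,0) = ((a₁+b₁) mod 3, (a₂+b₂) mod 2) with a = (2,0), b = (1,0)

(2,0) + (1,0) = (0,0)


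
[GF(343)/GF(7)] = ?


GF(343) = GF(7^3), so the extension degree is 3

[GF(343)/GF(7)] = 3


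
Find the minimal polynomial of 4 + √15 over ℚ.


Let α = 4 + √15. Then α - 4 = √15, so (α - 4)² = 15, giving α² - 8α + 1 = 0. Degree 2 and α ∉ ℚ, so this is the minimal polynomial.

Minimal polynomial: x² - 8x + 1


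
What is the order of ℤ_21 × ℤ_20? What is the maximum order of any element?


|ℤ_21 × ℤ_20| = 21 × 20 = 420
Max element order = lcm(21,20) = 420
Cyclic? Yes (gcd=1)

|ℤ_21×ℤ_20| = 420, max element order = 420


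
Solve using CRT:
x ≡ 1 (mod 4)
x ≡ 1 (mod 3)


m₁ = 4, m₂ = 3, gcd = 1, so CRT applies. M = m₁·m₂ = 12
Let M₁ = M/m₁ = 3, M₂ = M/m₂ = 4
Find y₁ ≡ M₁⁻¹ (mod m₁): 3⁻¹ ≡ 3 (mod 4)
Find y₂ ≡ M₂⁻¹ (mod m₂): 4⁻¹ ≡ 1 (mod 3)
x = a₁·M₁·y₁ + a₂·M₂·y₂ = 1·3·3 + 1·4·1 = 13
Reduce mod 12: x ≡ 1
Check: 1 mod 4 = 1 ✓, 1 mod 3 = 1 ✓

x ≡ 1 (mod 12)


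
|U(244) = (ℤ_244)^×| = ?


U(n) is the group of units mod n; |U(n)| = φ(n)
|U(244)| = φ(244) = 120

|U(244) = (ℤ_244)^×| = 120


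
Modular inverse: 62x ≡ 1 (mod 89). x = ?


Use the extended Euclidean algorithm to write 1 = 62·s + 89·t; then s mod 89 is the inverse.
Euclidean algorithm:
  62 = 0·89 + 62
  89 = 1·62 + 27
  62 = 2·27 + 8
  27 = 3·8 + 3
  8 = 2·3 + 2
  3 = 1·2 + 1
  2 = 2·1 + 0
gcd(62,89) = 1
Back-substitution gives: 62·(-33) + 89·(23) = 1
So 62⁻¹ ≡ -33 ≡ 56 (mod 89)
Check: 62 × 56 = 3472 ≡ 1 (mod 89) ✓

62⁻¹ ≡ 56 (mod 89)


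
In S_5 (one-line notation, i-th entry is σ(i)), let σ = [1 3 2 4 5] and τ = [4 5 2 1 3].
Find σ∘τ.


σ∘τ: apply τ first, then σ
1 →τ 4 →σ 4
2 →τ 5 →σ 5
3 →τ 2 →σ 3
4 →τ 1 →σ 1
5 →τ 3 →σ 2

σ∘τ = [4 5 3 1 2]


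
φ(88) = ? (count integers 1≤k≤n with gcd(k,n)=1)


Factor n: 88 = 2^3 × 11
φ(n) = n · ∏(1 - 1/p) over distinct primes p | n
φ(88) = 88 · (1 - 1/2) · (1 - 1/11) = 40

φ(88) = 40


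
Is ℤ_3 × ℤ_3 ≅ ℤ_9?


Comparing ℤ_3 × ℤ_3 and ℤ_9:
gcd(3,3) = 3 ≠ 1. Max element order in ℤ_3×ℤ_3 is lcm(3,3) = 3 < 9, so it has no element of order 9

No, ℤ_3 × ℤ_3 ≇ ℤ_9


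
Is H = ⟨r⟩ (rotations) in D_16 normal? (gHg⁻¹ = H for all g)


H = ⟨r⟩ (rotations) in D_16
The rotation subgroup ⟨r⟩ has index 2 in D_16, so it is normal

Yes, normal subgroup


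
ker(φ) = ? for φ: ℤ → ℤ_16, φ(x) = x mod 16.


Kernel = preimage of identity
ker(φ) = {x ∈ ℤ : x ≡ 0 (mod 16)} = 16ℤ = {0, ±16, ±32, ...}

ker(φ) = 16ℤ


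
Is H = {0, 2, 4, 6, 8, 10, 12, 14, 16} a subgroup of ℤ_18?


Subgroup test for H = {0, 2, 4, 6, 8, 10, 12, 14, 16} in (ℤ_18, +):
(1) 0 ∈ H? Yes
(2) Closure: for all a,b ∈ H, (a+b) mod 18 ∈ H? Yes
(3) Inverses: for all a ∈ H, -a mod 18 ∈ H? Yes

Yes, H is a subgroup of ℤ_18


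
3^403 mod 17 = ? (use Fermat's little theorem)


Fermat's little theorem: if p is prime and gcd(a,p)=1, then a^(p-1) ≡ 1 (mod p)
p = 17 is prime, gcd(3,17) = 1
Reduce exponent: 403 mod 16 = 3
So 3^403 ≡ 3^3 (mod 17)
3^3 mod 17 = 10

3^403 ≡ 10 (mod 17)


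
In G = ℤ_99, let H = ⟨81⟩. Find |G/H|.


|⟨81⟩| = n / gcd(81, 99) = 99 / 9 = 11
H is normal (ℤ_99 is abelian).
|G/H| = |G| / |H| = 99 / 11 = 9

|G/H| = 9


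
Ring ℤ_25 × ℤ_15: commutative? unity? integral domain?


Direct product ring; commutative with unity (1,1); but (1,0)·(0,1) = (0,0) gives zero divisors, so not an integral domain
Commutative: Yes
Integral domain: No
Has unity: Yes

ℤ_25 × ℤ_15: Commutative=Yes, Unity=Yes


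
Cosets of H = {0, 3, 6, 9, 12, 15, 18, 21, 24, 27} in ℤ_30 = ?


H = {0, 3, 6, 9, 12, 15, 18, 21, 24, 27}, |H| = 10
Number of cosets = |G|/|H| = 30/10 = 3
0 + H = {0, 3, 6, 9, 12, 15, 18, 21, 24, 27}
1 + H = {1, 4, 7, 10, 13, 16, 19, 22, 25, 28}
2 + H = {2, 5, 8, 11, 14, 17, 20, 23, 26, 29}

Cosets: 0+H={0,3,6,9,12,15,18,21,24,27}; 1+H={1,4,7,10,13,16,19,22,25,28}; 2+H={2,5,8,11,14,17,20,23,26,29}


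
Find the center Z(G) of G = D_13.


Z(G) = {g ∈ G | gx = xg for all x ∈ G}
For odd n, Z(D_n) = {e}: no nontrivial rotation commutes with all reflections

Z(D_13) = {e}


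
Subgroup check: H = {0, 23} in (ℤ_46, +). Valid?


Subgroup test for H = {0, 23} in (ℤ_46, +):
(1) 0 ∈ H? Yes
(2) Closure: for all a,b ∈ H, (a+b) mod 46 ∈ H? Yes
(3) Inverses: for all a ∈ H, -a mod 46 ∈ H? Yes

Yes, H is a subgroup of ℤ_46


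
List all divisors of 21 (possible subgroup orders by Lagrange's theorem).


Lagrange's theorem: |H| divides |G|
|G| = 21
Divisors of 21: 1, 3, 7, 21

Possible subgroup orders: {1, 3, 7, 21}


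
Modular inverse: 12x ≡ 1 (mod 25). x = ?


Use the extended Euclidean algorithm to write 1 = 12·s + 25·t; then s mod 25 is the inverse.
Euclidean algorithm:
  12 = 0·25 + 12
  25 = 2·12 + 1
  12 = 12·1 + 0
gcd(12,25) = 1
Back-substitution gives: 12·(-2) + 25·(1) = 1
So 12⁻¹ ≡ -2 ≡ 23 (mod 25)
Check: 12 × 23 = 276 ≡ 1 (mod 25) ✓

12⁻¹ ≡ 23 (mod 25)


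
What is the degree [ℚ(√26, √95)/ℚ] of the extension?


[ℚ(√26,√95):ℚ] = [ℚ(√26,√95):ℚ(√26)]·[ℚ(√26):ℚ] = 2·2 = 4

[ℚ(√26, √95)/ℚ] = 4


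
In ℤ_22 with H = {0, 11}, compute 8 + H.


8 + H = {8 + h (mod 22) : h ∈ H}
8+0=8, 8+11=19

8 + H = {8, 19}


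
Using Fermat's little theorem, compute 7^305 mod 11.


Fermat's little theorem: if p is prime and gcd(a,p)=1, then a^(p-1) ≡ 1 (mod p)
p = 11 is prime, gcd(7,11) = 1
Reduce exponent: 305 mod 10 = 5
So 7^305 ≡ 7^5 (mod 11)
7^5 mod 11 = 10

7^305 ≡ 10 (mod 11)


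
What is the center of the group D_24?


Z(G) = {g ∈ G | gx = xg for all x ∈ G}
For even n, Z(D_n) = {e, r^(n/2)}: the 180° rotation r^12 commutes with every reflection and rotation

Z(D_24) = {e, r^12}


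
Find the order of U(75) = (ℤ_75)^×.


U(n) is the group of units mod n; |U(n)| = φ(n)
|U(75)| = φ(75) = 40

|U(75) = (ℤ_75)^×| = 40


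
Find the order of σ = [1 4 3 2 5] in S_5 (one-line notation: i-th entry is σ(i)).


Cycle decomposition: (2 4)
Cycle lengths: 2
Order = lcm(2) = 2

ord(σ) = 2


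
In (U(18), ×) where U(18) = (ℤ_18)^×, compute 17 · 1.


Operation: multiplication mod 18
17 · 1 = (a × b) mod 18 with a = 17, b = 1

17 · 1 = 17


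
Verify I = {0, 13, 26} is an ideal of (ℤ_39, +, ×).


Check ideal conditions for I = {0, 13, 26} in ℤ_39:
(1) I is an additive subgroup? Yes
(2) For r ∈ ℤ_39 and a ∈ I: r·a ∈ I? Yes

Yes, I is an ideal of ℤ_39


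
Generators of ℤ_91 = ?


g generates ℤ_n iff gcd(g,n) = 1
Prime factors of 91: 7, 13
Generators are g ∈ {1,...,90} not divisible by any of these primes.
Generators: {1, 2, 3, 4, 5, 6, 8, 9, 10, 11, 12, 15, 16, 17, 18, 19, 20, 22, 23, 24, 25, 27, 29, 30, 31, 32, 33, 34, 36, 37, 38, 40, 41, 43, 44, 45, 46, 47, 48, 50, 51, 53, 54, 55, 57, 58, 59, 60, 61, 62, 64, 66, 67, 68, 69, 71, 72, 73, 74, 75, 76, 79, 80, 81, 82, 83, 85, 86, 87, 88, 89, 90}
Number of generators = φ(91) = 72

Generators of ℤ_91 = {1, 2, 3, 4, 5, 6, 8, 9, 10, 11, 12, 15, 16, 17, 18, 19, 20, 22, 23, 24, 25, 27, 29, 30, 31, 32, 33, 34, 36, 37, 38, 40, 41, 43, 44, 45, 46, 47, 48, 50, 51, 53, 54, 55, 57, 58, 59, 60, 61, 62, 64, 66, 67, 68, 69, 71, 72, 73, 74, 75, 76, 79, 80, 81, 82, 83, 85, 86, 87, 88, 89, 90}


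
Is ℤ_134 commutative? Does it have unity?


ℤ_134 is a commutative ring with unity 1; 134 = 2×67 is composite, so 2·67 ≡ 0 gives zero divisors (not an integral domain)
Commutative: Yes
Integral domain: No
Has unity: Yes

ℤ_134: Commutative=Yes, Unity=Yes


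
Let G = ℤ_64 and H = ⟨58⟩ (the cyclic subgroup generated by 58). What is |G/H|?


|⟨58⟩| = n / gcd(58, 64) = 64 / 2 = 32
H is normal (ℤ_64 is abelian).
|G/H| = |G| / |H| = 64 / 32 = 2

|G/H| = 2


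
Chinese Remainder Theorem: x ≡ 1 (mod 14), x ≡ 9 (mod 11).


m₁ = 14, m₂ = 11, gcd = 1, so CRT applies. M = m₁·m₂ = 154
Let M₁ = M/m₁ = 11, M₂ = M/m₂ = 14
Find y₁ ≡ M₁⁻¹ (mod m₁): 11⁻¹ ≡ 9 (mod 14)
Find y₂ ≡ M₂⁻¹ (mod m₂): 14⁻¹ ≡ 4 (mod 11)
x = a₁·M₁·y₁ + a₂·M₂·y₂ = 1·11·9 + 9·14·4 = 603
Reduce mod 154: x ≡ 141
Check: 141 mod 14 = 1 ✓, 141 mod 11 = 9 ✓

x ≡ 141 (mod 154)


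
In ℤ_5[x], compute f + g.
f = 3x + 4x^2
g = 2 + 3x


Add coefficients mod 5:
x^0: 0 + 2 = 2 (mod 5)
x^1: 3 + 3 = 1 (mod 5)
x^2: 4 + 0 = 4 (mod 5)
Result: 2 + x + 4x^2

f + g = 2 + x + 4x^2


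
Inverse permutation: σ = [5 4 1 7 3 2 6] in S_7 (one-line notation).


To find σ⁻¹, swap domain and range:
σ(1) = 5 → σ⁻¹(5) = 1
σ(2) = 4 → σ⁻¹(4) = 2
σ(3) = 1 → σ⁻¹(1) = 3
σ(4) = 7 → σ⁻¹(7) = 4
σ(5) = 3 → σ⁻¹(3) = 5
σ(6) = 2 → σ⁻¹(2) = 6
σ(7) = 6 → σ⁻¹(6) = 7

σ⁻¹ = [3 6 5 2 1 7 4]


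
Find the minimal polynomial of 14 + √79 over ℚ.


Let α = 14 + √79. Then α - 14 = √79, so (α - 14)² = 79, giving α² - 28α + 117 = 0. Degree 2 and α ∉ ℚ, so this is the minimal polynomial.

Minimal polynomial: x² - 28x + 117


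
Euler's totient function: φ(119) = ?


Factor n: 119 = 7 × 17
φ(n) = n · ∏(1 - 1/p) over distinct primes p | n
φ(119) = 119 · (1 - 1/7) · (1 - 1/17) = 96

φ(119) = 96


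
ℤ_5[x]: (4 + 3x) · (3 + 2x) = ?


Expand and collect like terms; reduce coefficients mod 5:
x^0: 4·3 = 12 ≡ 2 (mod 5)
x^1: 4·2 + 3·3 = 17 ≡ 2 (mod 5)
x^2: 3·2 = 6 ≡ 1 (mod 5)
Result: 2 + 2x + x^2

f · g = 2 + 2x + x^2


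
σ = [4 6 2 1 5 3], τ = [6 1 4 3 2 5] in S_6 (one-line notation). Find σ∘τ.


σ∘τ: apply τ first, then σ
1 →τ 6 →σ 3
2 →τ 1 →σ 4
3 →τ 4 →σ 1
4 →τ 3 →σ 2
5 →τ 2 →σ 6
6 →τ 5 →σ 5

σ∘τ = [3 4 1 2 6 5]


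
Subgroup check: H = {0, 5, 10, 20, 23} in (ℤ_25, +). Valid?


Subgroup test for H = {0, 5, 10, 20, 23} in (ℤ_25, +):
(1) 0 ∈ H? Yes
(2) Closure: for all a,b ∈ H, (a+b) mod 25 ∈ H? No  [counterexample: 5 + 10 = 15 ∉ H]
(3) Inverses: for all a ∈ H, -a mod 25 ∈ H? No

No, H is not a subgroup of ℤ_25


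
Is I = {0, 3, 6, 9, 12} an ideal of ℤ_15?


Check ideal conditions for I = {0, 3, 6, 9, 12} in ℤ_15:
(1) I is an additive subgroup? Yes
(2) For r ∈ ℤ_15 and a ∈ I: r·a ∈ I? Yes

Yes, I is an ideal of ℤ_15


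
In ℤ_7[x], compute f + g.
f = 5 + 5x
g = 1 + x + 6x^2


Add coefficients mod 7:
x^0: 5 + 1 = 6 (mod 7)
x^1: 5 + 1 = 6 (mod 7)
x^2: 0 + 6 = 6 (mod 7)
Result: 6 + 6x + 6x^2

f + g = 6 + 6x + 6x^2


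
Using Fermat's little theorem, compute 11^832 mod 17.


Fermat's little theorem: if p is prime and gcd(a,p)=1, then a^(p-1) ≡ 1 (mod p)
p = 17 is prime, gcd(11,17) = 1
Reduce exponent: 832 mod 16 = 0
So 11^832 ≡ 11^0 (mod 17)
11^0 = 1

11^832 ≡ 1 (mod 17)


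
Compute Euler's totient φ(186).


Factor n: 186 = 2 × 3 × 31
φ(n) = n · ∏(1 - 1/p) over distinct primes p | n
φ(186) = 186 · (1 - 1/2) · (1 - 1/3) · (1 - 1/31) = 60

φ(186) = 60


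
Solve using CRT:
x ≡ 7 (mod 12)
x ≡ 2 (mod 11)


m₁ = 12, m₂ = 11, gcd = 1, so CRT applies. M = m₁·m₂ = 132
Let M₁ = M/m₁ = 11, M₂ = M/m₂ = 12
Find y₁ ≡ M₁⁻¹ (mod m₁): 11⁻¹ ≡ 11 (mod 12)
Find y₂ ≡ M₂⁻¹ (mod m₂): 12⁻¹ ≡ 1 (mod 11)
x = a₁·M₁·y₁ + a₂·M₂·y₂ = 7·11·11 + 2·12·1 = 871
Reduce mod 132: x ≡ 79
Check: 79 mod 12 = 7 ✓, 79 mod 11 = 2 ✓

x ≡ 79 (mod 132)


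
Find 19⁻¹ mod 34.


Use the extended Euclidean algorithm to write 1 = 19·s + 34·t; then s mod 34 is the inverse.
Euclidean algorithm:
  19 = 0·34 + 19
  34 = 1·19 + 15
  19 = 1·15 + 4
  15 = 3·4 + 3
  4 = 1·3 + 1
  3 = 3·1 + 0
gcd(19,34) = 1
Back-substitution gives: 19·(9) + 34·(-5) = 1
So 19⁻¹ ≡ 9 ≡ 9 (mod 34)
Check: 19 × 9 = 171 ≡ 1 (mod 34) ✓

19⁻¹ ≡ 9 (mod 34)


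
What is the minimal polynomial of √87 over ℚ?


√87 satisfies x² - 87 = 0, irreducible over ℚ since 87 is squarefree

Minimal polynomial: x² - 87


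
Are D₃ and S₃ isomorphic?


Comparing D₃ and S₃:
Both are the unique non-abelian group of order 6

Yes, D₃ ≅ S₃


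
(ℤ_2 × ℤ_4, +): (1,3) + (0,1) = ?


Operation: componentwise addition mod (2, 4)
(1,3) + (0,1) = ((a₁+b₁) mod 2, (a₂+b₂) mod 4) with a = (1,3), b = (0,1)

(1,3) + (0,1) = (1,0)


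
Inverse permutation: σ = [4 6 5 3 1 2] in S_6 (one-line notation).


To find σ⁻¹, swap domain and range:
σ(1) = 4 → σ⁻¹(4) = 1
σ(2) = 6 → σ⁻¹(6) = 2
σ(3) = 5 → σ⁻¹(5) = 3
σ(4) = 3 → σ⁻¹(3) = 4
σ(5) = 1 → σ⁻¹(1) = 5
σ(6) = 2 → σ⁻¹(2) = 6

σ⁻¹ = [5 6 4 1 3 2]


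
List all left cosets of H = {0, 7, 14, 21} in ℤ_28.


H = {0, 7, 14, 21}, |H| = 4
Number of cosets = |G|/|H| = 28/4 = 7
0 + H = {0, 7, 14, 21}
1 + H = {1, 8, 15, 22}
2 + H = {2, 9, 16, 23}
3 + H = {3, 10, 17, 24}
4 + H = {4, 11, 18, 25}
5 + H = {5, 12, 19, 26}
6 + H = {6, 13, 20, 27}

Cosets: 0+H={0,7,14,21}; 1+H={1,8,15,22}; 2+H={2,9,16,23}; 3+H={3,10,17,24}; 4+H={4,11,18,25}; 5+H={5,12,19,26}; 6+H={6,13,20,27}


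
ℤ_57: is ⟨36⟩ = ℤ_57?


g generates ℤ_n iff gcd(g, n) = 1
gcd(36, 57) = 3
Since gcd = 3 ≠ 1, ⟨36⟩ has order 19 < 57, so 36 is not a generator.

No, 36 does not generate ℤ_57


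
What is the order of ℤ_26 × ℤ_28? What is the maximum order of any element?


|ℤ_26 × ℤ_28| = 26 × 28 = 728
Max element order = lcm(26,28) = 364
Cyclic? No (gcd=2)

|ℤ_26×ℤ_28| = 728, max element order = 364


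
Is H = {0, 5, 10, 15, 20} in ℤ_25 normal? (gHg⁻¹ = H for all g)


H = {0, 5, 10, 15, 20} in ℤ_25
ℤ_25 is abelian; every subgroup of an abelian group is normal

Yes, normal subgroup


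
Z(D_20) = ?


Z(G) = {g ∈ G | gx = xg for all x ∈ G}
For even n, Z(D_n) = {e, r^(n/2)}: the 180° rotation r^10 commutes with every reflection and rotation

Z(D_20) = {e, r^10}


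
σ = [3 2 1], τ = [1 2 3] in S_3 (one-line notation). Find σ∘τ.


σ∘τ: apply τ first, then σ
1 →τ 1 →σ 3
2 →τ 2 →σ 2
3 →τ 3 →σ 1

σ∘τ = [3 2 1]


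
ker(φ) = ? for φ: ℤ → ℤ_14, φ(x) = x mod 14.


Kernel = preimage of identity
ker(φ) = {x ∈ ℤ : x ≡ 0 (mod 14)} = 14ℤ = {0, ±14, ±28, ...}

ker(φ) = 14ℤ


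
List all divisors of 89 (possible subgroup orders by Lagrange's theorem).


Lagrange's theorem: |H| divides |G|
|G| = 89
Divisors of 89: 1, 89

Possible subgroup orders: {1, 89}


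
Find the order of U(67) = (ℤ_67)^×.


U(n) is the group of units mod n; |U(n)| = φ(n)
|U(67)| = φ(67) = 66

|U(67) = (ℤ_67)^×| = 66


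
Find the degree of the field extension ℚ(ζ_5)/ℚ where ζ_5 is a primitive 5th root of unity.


[ℚ(ζ_n):ℚ] = deg Φ_n(x) = φ(n). Here φ(5) = 4

[ℚ(ζ_5)/ℚ where ζ_5 is a primitive 5th root of unity] = 4


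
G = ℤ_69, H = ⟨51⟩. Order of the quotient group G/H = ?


|⟨51⟩| = n / gcd(51, 69) = 69 / 3 = 23
H is normal (ℤ_69 is abelian).
|G/H| = |G| / |H| = 69 / 23 = 3

|G/H| = 3


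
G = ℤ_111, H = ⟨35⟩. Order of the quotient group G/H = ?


|⟨35⟩| = n / gcd(35, 111) = 111 / 1 = 111
H is normal (ℤ_111 is abelian).
|G/H| = |G| / |H| = 111 / 111 = 1

|G/H| = 1


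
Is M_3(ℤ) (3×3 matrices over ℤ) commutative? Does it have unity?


Matrix multiplication is non-commutative for n ≥ 2; the identity matrix I is the unity; singular matrices give zero divisors, so not an integral domain
Commutative: No
Integral domain: No
Has unity: Yes

M_3(ℤ) (3×3 matrices over ℤ): Commutative=No, Unity=Yes


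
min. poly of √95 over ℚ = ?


√95 satisfies x² - 95 = 0, irreducible over ℚ since 95 is squarefree

Minimal polynomial: x² - 95


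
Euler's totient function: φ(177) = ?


Factor n: 177 = 3 × 59
φ(n) = n · ∏(1 - 1/p) over distinct primes p | n
φ(177) = 177 · (1 - 1/3) · (1 - 1/59) = 116

φ(177) = 116


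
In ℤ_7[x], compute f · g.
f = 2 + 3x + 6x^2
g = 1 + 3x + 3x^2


Expand and collect like terms; reduce coefficients mod 7:
x^0: 2·1 = 2 ≡ 2 (mod 7)
x^1: 2·3 + 3·1 = 9 ≡ 2 (mod 7)
x^2: 2·3 + 3·3 + 6·1 = 21 ≡ 0 (mod 7)
x^3: 3·3 + 6·3 = 27 ≡ 6 (mod 7)
x^4: 6·3 = 18 ≡ 4 (mod 7)
Result: 2 + 2x + 6x^3 + 4x^4

f · g = 2 + 2x + 6x^3 + 4x^4


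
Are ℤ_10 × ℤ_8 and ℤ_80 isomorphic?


Comparing ℤ_10 × ℤ_8 and ℤ_80:
gcd(10,8) = 2 ≠ 1. Max element order in ℤ_10×ℤ_8 is lcm(10,8) = 40 < 80, so it has no element of order 80

No, ℤ_10 × ℤ_8 ≇ ℤ_80


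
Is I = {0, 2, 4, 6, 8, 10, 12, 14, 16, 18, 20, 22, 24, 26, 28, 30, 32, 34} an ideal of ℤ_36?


Check ideal conditions for I = {0, 2, 4, 6, 8, 10, 12, 14, 16, 18, 20, 22, 24, 26, 28, 30, 32, 34} in ℤ_36:
(1) I is an additive subgroup? Yes
(2) For r ∈ ℤ_36 and a ∈ I: r·a ∈ I? Yes

Yes, I is an ideal of ℤ_36


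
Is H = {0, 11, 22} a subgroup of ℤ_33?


Subgroup test for H = {0, 11, 22} in (ℤ_33, +):
(1) 0 ∈ H? Yes
(2) Closure: for all a,b ∈ H, (a+b) mod 33 ∈ H? Yes
(3) Inverses: for all a ∈ H, -a mod 33 ∈ H? Yes

Yes, H is a subgroup of ℤ_33


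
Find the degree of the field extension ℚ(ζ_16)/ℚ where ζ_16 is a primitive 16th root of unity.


[ℚ(ζ_n):ℚ] = deg Φ_n(x) = φ(n). Here φ(16) = 8

[ℚ(ζ_16)/ℚ where ζ_16 is a primitive 16th root of unity] = 8


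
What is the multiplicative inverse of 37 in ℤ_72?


Use the extended Euclidean algorithm to write 1 = 37·s + 72·t; then s mod 72 is the inverse.
Euclidean algorithm:
  37 = 0·72 + 37
  72 = 1·37 + 35
  37 = 1·35 + 2
  35 = 17·2 + 1
  2 = 2·1 + 0
gcd(37,72) = 1
Back-substitution gives: 37·(-35) + 72·(18) = 1
So 37⁻¹ ≡ -35 ≡ 37 (mod 72)
Check: 37 × 37 = 1369 ≡ 1 (mod 72) ✓

37⁻¹ ≡ 37 (mod 72)


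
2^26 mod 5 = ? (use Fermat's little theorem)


Fermat's little theorem: if p is prime and gcd(a,p)=1, then a^(p-1) ≡ 1 (mod p)
p = 5 is prime, gcd(2,5) = 1
Reduce exponent: 26 mod 4 = 2
So 2^26 ≡ 2^2 (mod 5)
2^2 mod 5 = 4

2^26 ≡ 4 (mod 5)


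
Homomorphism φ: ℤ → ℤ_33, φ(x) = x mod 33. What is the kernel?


Kernel = preimage of identity
ker(φ) = {x ∈ ℤ : x ≡ 0 (mod 33)} = 33ℤ = {0, ±33, ±66, ...}

ker(φ) = 33ℤ


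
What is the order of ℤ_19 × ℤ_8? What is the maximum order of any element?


|ℤ_19 × ℤ_8| = 19 × 8 = 152
Max element order = lcm(19,8) = 152
Cyclic? Yes (gcd=1)

|ℤ_19×ℤ_8| = 152, max element order = 152


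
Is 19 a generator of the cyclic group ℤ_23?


g generates ℤ_n iff gcd(g, n) = 1
gcd(19, 23) = 1
Since gcd = 1, 19 is a generator.

Yes, 19 generates ℤ_23


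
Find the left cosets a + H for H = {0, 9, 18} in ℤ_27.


H = {0, 9, 18}, |H| = 3
Number of cosets = |G|/|H| = 27/3 = 9
0 + H = {0, 9, 18}
1 + H = {1, 10, 19}
2 + H = {2, 11, 20}
3 + H = {3, 12, 21}
4 + H = {4, 13, 22}
5 + H = {5, 14, 23}
6 + H = {6, 15, 24}
7 + H = {7, 16, 25}
8 + H = {8, 17, 26}

Cosets: 0+H={0,9,18}; 1+H={1,10,19}; 2+H={2,11,20}; 3+H={3,12,21}; 4+H={4,13,22}; 5+H={5,14,23}; 6+H={6,15,24}; 7+H={7,16,25}; 8+H={8,17,26}


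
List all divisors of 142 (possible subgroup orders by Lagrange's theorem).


Lagrange's theorem: |H| divides |G|
|G| = 142
Divisors of 142: 1, 2, 71, 142

Possible subgroup orders: {1, 2, 71, 142}


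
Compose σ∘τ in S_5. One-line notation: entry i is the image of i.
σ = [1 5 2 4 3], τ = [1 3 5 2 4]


σ∘τ: apply τ first, then σ
1 →τ 1 →σ 1
2 →τ 3 →σ 2
3 →τ 5 →σ 3
4 →τ 2 →σ 5
5 →τ 4 →σ 4

σ∘τ = [1 2 3 5 4]


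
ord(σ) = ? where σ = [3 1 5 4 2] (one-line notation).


Cycle decomposition: (1 3 5 2)
Cycle lengths: 4
Order = lcm(4) = 4

ord(σ) = 4


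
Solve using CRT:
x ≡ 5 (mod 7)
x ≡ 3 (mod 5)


m₁ = 7, m₂ = 5, gcd = 1, so CRT applies. M = m₁·m₂ = 35
Let M₁ = M/m₁ = 5, M₂ = M/m₂ = 7
Find y₁ ≡ M₁⁻¹ (mod m₁): 5⁻¹ ≡ 3 (mod 7)
Find y₂ ≡ M₂⁻¹ (mod m₂): 7⁻¹ ≡ 3 (mod 5)
x = a₁·M₁·y₁ + a₂·M₂·y₂ = 5·5·3 + 3·7·3 = 138
Reduce mod 35: x ≡ 33
Check: 33 mod 7 = 5 ✓, 33 mod 5 = 3 ✓

x ≡ 33 (mod 35)
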